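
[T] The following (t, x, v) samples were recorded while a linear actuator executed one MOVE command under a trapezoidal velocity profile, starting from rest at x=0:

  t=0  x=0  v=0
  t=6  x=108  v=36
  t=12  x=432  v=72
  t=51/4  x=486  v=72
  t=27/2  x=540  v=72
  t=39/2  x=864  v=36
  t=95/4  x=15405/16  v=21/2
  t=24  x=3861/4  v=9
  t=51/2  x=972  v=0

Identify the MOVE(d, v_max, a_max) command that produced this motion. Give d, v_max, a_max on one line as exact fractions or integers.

final state: t=51/2, x=972, v=0 → d = 972
a_max = (36−0)/(6−0) = 6
max v = 72 over t∈[12,27/2] → v_max = 72
check: 72·(12+3/2) = 972 ✓

d=972 v_max=72 a_max=6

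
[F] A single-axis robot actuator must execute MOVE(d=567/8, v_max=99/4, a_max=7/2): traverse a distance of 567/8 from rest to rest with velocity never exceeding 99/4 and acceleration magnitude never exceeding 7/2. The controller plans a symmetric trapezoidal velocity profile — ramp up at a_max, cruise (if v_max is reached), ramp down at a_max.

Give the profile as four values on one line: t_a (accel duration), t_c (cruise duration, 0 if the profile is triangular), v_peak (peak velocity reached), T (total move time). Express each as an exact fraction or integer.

vₘ²/aₘ = (99/4)²/(7/2) = 9801/56
567/8 < 9801/56 → triangular
v_peak = √(567/8·7/2) = √(3969/16) = 63/4
t_a = (63/4)/(7/2) = 9/2; t_c = 0
T = 2·9/2 = 9

t_a=9/2 t_c=0 v_peak=63/4 T=9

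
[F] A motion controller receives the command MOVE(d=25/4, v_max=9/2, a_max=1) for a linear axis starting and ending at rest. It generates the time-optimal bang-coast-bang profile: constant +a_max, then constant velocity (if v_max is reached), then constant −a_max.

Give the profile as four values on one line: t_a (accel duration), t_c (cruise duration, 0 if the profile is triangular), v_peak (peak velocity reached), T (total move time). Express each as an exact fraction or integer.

vₘ²/aₘ = (9/2)²/1 = 81/4
25/4 < 81/4 → triangular
v_peak = √(25/4·1) = √(25/4) = 5/2
t_a = (5/2)/1 = 5/2; t_c = 0
T = 2·5/2 = 5

t_a=5/2 t_c=0 v_peak=5/2 T=5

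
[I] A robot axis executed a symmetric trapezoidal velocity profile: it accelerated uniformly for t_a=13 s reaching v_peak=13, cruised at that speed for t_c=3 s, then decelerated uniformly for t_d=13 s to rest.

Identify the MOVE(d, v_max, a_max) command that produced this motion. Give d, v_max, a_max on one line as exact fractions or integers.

d=208 v_max=13 a_max=1

a_max = 13/13 = 1
d_a = ½·13·13 = 169/2; d_c = 13·3 = 39
d = 2·169/2 + 39 = 208
t_c = 3 > 0 ⇒ limit active, v_max = 13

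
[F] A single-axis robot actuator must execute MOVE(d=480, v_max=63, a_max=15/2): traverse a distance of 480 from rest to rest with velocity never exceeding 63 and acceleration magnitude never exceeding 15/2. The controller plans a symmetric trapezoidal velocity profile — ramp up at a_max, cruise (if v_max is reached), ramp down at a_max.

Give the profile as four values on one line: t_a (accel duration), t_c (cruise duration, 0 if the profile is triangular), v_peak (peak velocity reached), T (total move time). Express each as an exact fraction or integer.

t_a=8 t_c=0 v_peak=60 T=16

vₘ²/aₘ = 63²/(15/2) = 2646/5
480 < 2646/5 ⇒ no cruise
v_peak = √(480·15/2) = √3600 = 60
t_a = 60/(15/2) = 8; t_c = 0
T = 2·8 = 16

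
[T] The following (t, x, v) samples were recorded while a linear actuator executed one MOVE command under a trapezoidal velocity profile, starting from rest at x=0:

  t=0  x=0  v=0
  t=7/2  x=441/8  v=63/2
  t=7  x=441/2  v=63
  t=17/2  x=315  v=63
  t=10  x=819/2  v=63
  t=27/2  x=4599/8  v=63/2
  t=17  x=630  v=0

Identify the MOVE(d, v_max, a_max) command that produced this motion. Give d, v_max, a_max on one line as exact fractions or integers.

d=630 v_max=63 a_max=9

final state: t=17, x=630, v=0 → d = 630
a_max = (63/2−0)/(7/2−0) = 9
max v = 63 over t∈[7,10] → v_max = 63
check: 63·(7+3) = 630 ✓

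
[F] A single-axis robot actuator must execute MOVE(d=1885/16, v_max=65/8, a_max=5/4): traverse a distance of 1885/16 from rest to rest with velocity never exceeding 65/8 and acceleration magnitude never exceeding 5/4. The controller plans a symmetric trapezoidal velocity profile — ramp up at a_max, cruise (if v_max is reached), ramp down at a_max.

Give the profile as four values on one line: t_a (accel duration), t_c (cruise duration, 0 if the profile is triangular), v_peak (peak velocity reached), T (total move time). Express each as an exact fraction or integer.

t_a=13/2 t_c=8 v_peak=65/8 T=21

vₘ²/aₘ = (65/8)²/(5/4) = 845/16
1885/16 ≥ 845/16 so v_max reached
t_a = (65/8)/(5/4) = 13/2; v_peak = 65/8
d_cruise = 1885/16 − 845/16 = 65; t_c = 65/(65/8) = 8
T = 2·13/2 + 8 = 21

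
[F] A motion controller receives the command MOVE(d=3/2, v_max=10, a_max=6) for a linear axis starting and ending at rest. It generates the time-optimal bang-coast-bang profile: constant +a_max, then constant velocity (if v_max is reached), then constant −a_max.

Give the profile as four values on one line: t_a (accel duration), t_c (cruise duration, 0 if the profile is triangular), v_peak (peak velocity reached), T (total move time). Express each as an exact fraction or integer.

t_a=1/2 t_c=0 v_peak=3 T=1

v_max²/a_max = 10²/6 = 50/3
3/2 < 50/3 ⇒ no cruise
v_peak = √(3/2·6) = √9 = 3
t_a = 3/6 = 1/2; t_c = 0
T = 2·1/2 = 1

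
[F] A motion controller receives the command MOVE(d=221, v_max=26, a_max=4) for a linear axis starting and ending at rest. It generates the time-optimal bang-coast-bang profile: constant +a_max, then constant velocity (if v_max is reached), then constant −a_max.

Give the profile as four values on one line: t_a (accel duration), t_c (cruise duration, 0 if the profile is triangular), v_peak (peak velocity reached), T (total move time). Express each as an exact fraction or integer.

(v_max)²/a_max = 26²/4 = 169
221 ≥ 169 so v_max reached
t_a = 26/4 = 13/2; v_peak = 26
d_cruise = 221 − 169 = 52; t_c = 52/26 = 2
T = 2·13/2 + 2 = 15

t_a=13/2 t_c=2 v_peak=26 T=15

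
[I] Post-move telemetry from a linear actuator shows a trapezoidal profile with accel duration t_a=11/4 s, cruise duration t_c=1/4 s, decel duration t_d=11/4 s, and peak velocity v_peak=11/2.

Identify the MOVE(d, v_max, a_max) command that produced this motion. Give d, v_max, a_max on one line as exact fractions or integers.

a_max = (11/2)/(11/4) = 2
d_a = ½·11/2·11/4 = 121/16; d_c = 11/2·1/4 = 11/8
d = 2·121/16 + 11/8 = 33/2
t_c = 1/4 > 0 ⇒ limit active, v_max = 11/2

d=33/2 v_max=11/2 a_max=2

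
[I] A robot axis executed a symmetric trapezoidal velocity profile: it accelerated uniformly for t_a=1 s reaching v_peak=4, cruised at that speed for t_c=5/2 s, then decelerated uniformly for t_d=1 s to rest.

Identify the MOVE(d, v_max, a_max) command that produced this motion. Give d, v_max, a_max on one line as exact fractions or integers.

a_max = 4/1 = 4
d_a = ½·4·1 = 2; d_c = 4·5/2 = 10
d = 2·2 + 10 = 14
t_c = 5/2 > 0 so v_max = 4

d=14 v_max=4 a_max=4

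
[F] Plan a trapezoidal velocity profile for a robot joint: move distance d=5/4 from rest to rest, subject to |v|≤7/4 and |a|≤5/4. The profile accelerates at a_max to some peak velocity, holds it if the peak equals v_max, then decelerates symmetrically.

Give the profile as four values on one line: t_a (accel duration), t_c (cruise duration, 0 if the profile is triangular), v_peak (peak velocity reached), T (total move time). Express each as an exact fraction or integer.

v_max²/a_max = (7/4)²/(5/4) = 49/20
5/4 < 49/20 → triangular
v_peak = √(5/4·5/4) = √(25/16) = 5/4
t_a = (5/4)/(5/4) = 1; t_c = 0
T = 2·1 = 2

t_a=1 t_c=0 v_peak=5/4 T=2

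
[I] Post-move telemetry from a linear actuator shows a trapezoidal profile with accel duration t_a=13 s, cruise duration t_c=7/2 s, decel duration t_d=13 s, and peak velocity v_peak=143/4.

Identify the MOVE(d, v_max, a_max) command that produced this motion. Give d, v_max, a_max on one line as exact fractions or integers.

a_max = (143/4)/13 = 11/4
d_a = ½·143/4·13 = 1859/8; d_c = 143/4·7/2 = 1001/8
d = 2·1859/8 + 1001/8 = 4719/8
t_c = 7/2 > 0 → v_max = v_peak = 143/4

d=4719/8 v_max=143/4 a_max=11/4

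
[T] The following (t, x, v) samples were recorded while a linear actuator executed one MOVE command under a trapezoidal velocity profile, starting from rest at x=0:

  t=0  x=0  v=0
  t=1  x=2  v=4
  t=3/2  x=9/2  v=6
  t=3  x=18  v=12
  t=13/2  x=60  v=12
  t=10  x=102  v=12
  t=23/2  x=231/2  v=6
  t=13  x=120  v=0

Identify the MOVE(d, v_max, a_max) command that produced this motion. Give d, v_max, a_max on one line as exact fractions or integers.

final state: t=13, x=120, v=0 → d = 120
a_max = (4−0)/(1−0) = 4
max v = 12 over t∈[3,10] → v_max = 12
check: 12·(3+7) = 120 ✓

d=120 v_max=12 a_max=4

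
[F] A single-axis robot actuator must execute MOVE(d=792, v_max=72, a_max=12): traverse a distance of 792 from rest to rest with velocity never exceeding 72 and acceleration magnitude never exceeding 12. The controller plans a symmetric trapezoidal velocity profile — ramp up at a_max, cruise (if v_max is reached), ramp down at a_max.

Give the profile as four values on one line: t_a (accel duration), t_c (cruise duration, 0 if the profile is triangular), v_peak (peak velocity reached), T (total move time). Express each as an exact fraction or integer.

v_max²/a_max = 72²/12 = 432
792 ≥ 432 → trapezoidal
t_a = 72/12 = 6; v_peak = 72
d_cruise = 792 − 432 = 360; t_c = 360/72 = 5
T = 2·6 + 5 = 17

t_a=6 t_c=5 v_peak=72 T=17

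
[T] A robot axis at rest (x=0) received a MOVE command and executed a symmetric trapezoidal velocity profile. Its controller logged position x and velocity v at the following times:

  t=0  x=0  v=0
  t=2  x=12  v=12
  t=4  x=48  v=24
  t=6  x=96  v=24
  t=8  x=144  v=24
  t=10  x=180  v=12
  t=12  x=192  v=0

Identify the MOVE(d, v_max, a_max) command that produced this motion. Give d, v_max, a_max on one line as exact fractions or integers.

d=192 v_max=24 a_max=6

final state: t=12, x=192, v=0 → d = 192
a_max = (12−0)/(2−0) = 6
max v = 24 over t∈[4,8] → v_max = 24
check: 24·(4+4) = 192 ✓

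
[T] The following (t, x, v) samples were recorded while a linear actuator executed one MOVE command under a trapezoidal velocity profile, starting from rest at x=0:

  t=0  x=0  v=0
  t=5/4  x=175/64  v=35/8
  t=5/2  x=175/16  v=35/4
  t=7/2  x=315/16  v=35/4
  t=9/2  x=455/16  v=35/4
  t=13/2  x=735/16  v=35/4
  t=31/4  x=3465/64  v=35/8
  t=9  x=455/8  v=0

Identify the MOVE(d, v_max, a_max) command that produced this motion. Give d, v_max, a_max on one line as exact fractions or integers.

d=455/8 v_max=35/4 a_max=7/2

final state: t=9, x=455/8, v=0 → d = 455/8
a_max = (35/8−0)/(5/4−0) = 7/2
max v = 35/4 over t∈[5/2,13/2] → v_max = 35/4
check: 35/4·(5/2+4) = 455/8 ✓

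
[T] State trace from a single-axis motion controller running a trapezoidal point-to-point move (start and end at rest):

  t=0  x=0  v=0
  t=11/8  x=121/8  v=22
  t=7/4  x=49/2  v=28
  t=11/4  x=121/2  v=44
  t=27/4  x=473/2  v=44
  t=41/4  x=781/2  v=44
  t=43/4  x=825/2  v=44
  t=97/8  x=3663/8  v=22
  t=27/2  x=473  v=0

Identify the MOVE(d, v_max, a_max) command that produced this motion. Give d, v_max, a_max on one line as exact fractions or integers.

final state: t=27/2, x=473, v=0 → d = 473
a_max = (22−0)/(11/8−0) = 16
max v = 44 over t∈[11/4,43/4] → v_max = 44
check: 44·(11/4+8) = 473 ✓

d=473 v_max=44 a_max=16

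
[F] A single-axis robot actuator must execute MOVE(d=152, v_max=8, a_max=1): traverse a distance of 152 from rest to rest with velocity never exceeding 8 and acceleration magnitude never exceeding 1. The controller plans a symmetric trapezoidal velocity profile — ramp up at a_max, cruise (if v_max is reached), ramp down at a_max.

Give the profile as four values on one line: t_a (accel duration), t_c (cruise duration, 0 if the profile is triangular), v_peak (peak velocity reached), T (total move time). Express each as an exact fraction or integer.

vₘ²/aₘ = 8²/1 = 64
152 ≥ 64 → trapezoidal
t_a = 8/1 = 8; v_peak = 8
d_cruise = 152 − 64 = 88; t_c = 88/8 = 11
T = 2·8 + 11 = 27

t_a=8 t_c=11 v_peak=8 T=27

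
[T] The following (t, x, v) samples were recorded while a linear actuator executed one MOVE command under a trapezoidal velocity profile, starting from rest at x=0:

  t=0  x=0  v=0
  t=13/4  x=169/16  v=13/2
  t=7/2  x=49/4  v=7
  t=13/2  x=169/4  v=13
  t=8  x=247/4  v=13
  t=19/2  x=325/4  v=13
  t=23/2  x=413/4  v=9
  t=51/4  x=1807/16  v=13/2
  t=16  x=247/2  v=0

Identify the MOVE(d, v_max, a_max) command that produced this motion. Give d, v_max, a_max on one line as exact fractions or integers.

d=247/2 v_max=13 a_max=2

final state: t=16, x=247/2, v=0 → d = 247/2
a_max = (13/2−0)/(13/4−0) = 2
max v = 13 over t∈[13/2,19/2] → v_max = 13
check: 13·(13/2+3) = 247/2 ✓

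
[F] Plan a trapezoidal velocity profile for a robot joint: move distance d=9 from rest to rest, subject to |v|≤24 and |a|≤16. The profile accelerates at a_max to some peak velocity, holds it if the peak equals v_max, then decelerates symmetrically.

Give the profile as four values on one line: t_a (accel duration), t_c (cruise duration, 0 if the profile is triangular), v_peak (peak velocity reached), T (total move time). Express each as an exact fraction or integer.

t_a=3/4 t_c=0 v_peak=12 T=3/2

v_max²/a_max = 24²/16 = 36
9 < 36 so t_c = 0
v_peak = √(9·16) = √144 = 12
t_a = 12/16 = 3/4; t_c = 0
T = 2·3/4 = 3/2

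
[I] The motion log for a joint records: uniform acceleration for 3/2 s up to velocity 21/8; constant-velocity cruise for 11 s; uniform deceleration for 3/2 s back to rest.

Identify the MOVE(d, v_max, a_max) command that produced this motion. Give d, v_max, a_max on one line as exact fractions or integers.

a_max = (21/8)/(3/2) = 7/4
d_a = ½·21/8·3/2 = 63/32; d_c = 21/8·11 = 231/8
d = 2·63/32 + 231/8 = 525/16
t_c = 11 > 0 → v_max = v_peak = 21/8

d=525/16 v_max=21/8 a_max=7/4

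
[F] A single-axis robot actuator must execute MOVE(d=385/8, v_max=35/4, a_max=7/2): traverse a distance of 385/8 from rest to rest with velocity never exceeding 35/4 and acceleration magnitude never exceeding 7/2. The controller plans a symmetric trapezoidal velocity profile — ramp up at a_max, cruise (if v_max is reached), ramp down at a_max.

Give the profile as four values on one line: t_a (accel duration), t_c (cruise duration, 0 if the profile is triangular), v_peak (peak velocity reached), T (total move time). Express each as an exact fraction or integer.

v_max²/a_max = (35/4)²/(7/2) = 175/8
385/8 ≥ 175/8 → trapezoidal
t_a = (35/4)/(7/2) = 5/2; v_peak = 35/4
d_cruise = 385/8 − 175/8 = 105/4; t_c = (105/4)/(35/4) = 3
T = 2·5/2 + 3 = 8

t_a=5/2 t_c=3 v_peak=35/4 T=8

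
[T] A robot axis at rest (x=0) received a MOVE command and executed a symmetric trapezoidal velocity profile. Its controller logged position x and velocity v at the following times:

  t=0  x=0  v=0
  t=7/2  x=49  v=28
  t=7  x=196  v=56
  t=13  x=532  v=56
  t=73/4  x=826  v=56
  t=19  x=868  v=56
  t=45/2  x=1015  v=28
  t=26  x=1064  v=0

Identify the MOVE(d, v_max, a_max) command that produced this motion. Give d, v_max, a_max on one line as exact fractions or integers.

d=1064 v_max=56 a_max=8

final state: t=26, x=1064, v=0 → d = 1064
a_max = (28−0)/(7/2−0) = 8
max v = 56 over t∈[7,19] → v_max = 56
check: 56·(7+12) = 1064 ✓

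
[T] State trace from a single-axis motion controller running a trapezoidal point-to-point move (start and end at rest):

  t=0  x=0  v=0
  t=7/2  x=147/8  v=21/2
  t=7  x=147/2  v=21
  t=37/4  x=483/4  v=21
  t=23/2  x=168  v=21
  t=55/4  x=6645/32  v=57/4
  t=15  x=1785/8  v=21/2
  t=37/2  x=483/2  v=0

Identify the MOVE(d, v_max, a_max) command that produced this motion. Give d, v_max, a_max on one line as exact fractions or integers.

d=483/2 v_max=21 a_max=3

final state: t=37/2, x=483/2, v=0 → d = 483/2
a_max = (21/2−0)/(7/2−0) = 3
max v = 21 over t∈[7,23/2] → v_max = 21
check: 21·(7+9/2) = 483/2 ✓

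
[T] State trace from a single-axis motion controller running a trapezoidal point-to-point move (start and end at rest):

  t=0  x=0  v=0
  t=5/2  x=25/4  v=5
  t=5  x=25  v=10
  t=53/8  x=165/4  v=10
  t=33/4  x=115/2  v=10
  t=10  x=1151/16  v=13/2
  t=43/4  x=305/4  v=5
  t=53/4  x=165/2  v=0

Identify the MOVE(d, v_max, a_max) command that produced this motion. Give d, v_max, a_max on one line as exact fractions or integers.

d=165/2 v_max=10 a_max=2

final state: t=53/4, x=165/2, v=0 → d = 165/2
a_max = (5−0)/(5/2−0) = 2
max v = 10 over t∈[5,33/4] → v_max = 10
check: 10·(5+13/4) = 165/2 ✓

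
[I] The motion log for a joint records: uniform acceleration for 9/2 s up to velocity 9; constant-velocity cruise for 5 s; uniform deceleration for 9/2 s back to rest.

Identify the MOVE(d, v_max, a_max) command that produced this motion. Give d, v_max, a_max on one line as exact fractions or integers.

a_max = 9/(9/2) = 2
d_a = ½·9·9/2 = 81/4; d_c = 9·5 = 45
d = 2·81/4 + 45 = 171/2
t_c = 5 > 0 → v_max = v_peak = 9

d=171/2 v_max=9 a_max=2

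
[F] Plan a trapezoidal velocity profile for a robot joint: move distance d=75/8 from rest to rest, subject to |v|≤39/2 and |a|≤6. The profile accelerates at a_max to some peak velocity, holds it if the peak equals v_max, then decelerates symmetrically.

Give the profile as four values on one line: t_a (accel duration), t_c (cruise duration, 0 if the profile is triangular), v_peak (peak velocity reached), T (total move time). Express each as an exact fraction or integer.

t_a=5/4 t_c=0 v_peak=15/2 T=5/2

v_max²/a_max = (39/2)²/6 = 507/8
75/8 < 507/8 so t_c = 0
v_peak = √(75/8·6) = √(225/4) = 15/2
t_a = (15/2)/6 = 5/4; t_c = 0
T = 2·5/4 = 5/2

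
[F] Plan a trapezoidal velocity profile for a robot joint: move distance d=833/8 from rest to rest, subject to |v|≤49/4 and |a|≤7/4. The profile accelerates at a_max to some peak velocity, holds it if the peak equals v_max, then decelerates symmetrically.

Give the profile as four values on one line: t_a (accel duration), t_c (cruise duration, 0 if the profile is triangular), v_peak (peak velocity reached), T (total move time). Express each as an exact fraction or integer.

(v_max)²/a_max = (49/4)²/(7/4) = 343/4
833/8 ≥ 343/4 → trapezoidal
t_a = (49/4)/(7/4) = 7; v_peak = 49/4
d_cruise = 833/8 − 343/4 = 147/8; t_c = (147/8)/(49/4) = 3/2
T = 2·7 + 3/2 = 31/2

t_a=7 t_c=3/2 v_peak=49/4 T=31/2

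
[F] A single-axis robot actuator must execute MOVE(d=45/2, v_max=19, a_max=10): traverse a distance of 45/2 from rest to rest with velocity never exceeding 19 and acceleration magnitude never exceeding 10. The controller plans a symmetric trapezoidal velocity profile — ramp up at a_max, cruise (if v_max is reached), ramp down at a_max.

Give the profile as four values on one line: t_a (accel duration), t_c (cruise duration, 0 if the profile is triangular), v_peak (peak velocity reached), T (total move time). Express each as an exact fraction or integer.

t_a=3/2 t_c=0 v_peak=15 T=3

vₘ²/aₘ = 19²/10 = 361/10
45/2 < 361/10 so t_c = 0
v_peak = √(45/2·10) = √225 = 15
t_a = 15/10 = 3/2; t_c = 0
T = 2·3/2 = 3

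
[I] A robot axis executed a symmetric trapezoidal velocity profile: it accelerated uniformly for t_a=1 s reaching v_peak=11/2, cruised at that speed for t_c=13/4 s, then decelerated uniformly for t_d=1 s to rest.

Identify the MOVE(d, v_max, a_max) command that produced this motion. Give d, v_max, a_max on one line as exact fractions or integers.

a_max = (11/2)/1 = 11/2
d_a = ½·11/2·1 = 11/4; d_c = 11/2·13/4 = 143/8
d = 2·11/4 + 143/8 = 187/8
t_c = 13/4 > 0 ⇒ limit active, v_max = 11/2

d=187/8 v_max=11/2 a_max=11/2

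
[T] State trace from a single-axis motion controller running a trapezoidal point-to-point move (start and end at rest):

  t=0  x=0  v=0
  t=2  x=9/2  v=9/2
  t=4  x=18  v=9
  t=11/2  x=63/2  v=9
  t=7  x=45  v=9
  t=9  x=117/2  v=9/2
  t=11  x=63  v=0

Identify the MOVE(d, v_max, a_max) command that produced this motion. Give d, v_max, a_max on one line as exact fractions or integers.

d=63 v_max=9 a_max=9/4

final state: t=11, x=63, v=0 → d = 63
a_max = (9/2−0)/(2−0) = 9/4
max v = 9 over t∈[4,7] → v_max = 9
check: 9·(4+3) = 63 ✓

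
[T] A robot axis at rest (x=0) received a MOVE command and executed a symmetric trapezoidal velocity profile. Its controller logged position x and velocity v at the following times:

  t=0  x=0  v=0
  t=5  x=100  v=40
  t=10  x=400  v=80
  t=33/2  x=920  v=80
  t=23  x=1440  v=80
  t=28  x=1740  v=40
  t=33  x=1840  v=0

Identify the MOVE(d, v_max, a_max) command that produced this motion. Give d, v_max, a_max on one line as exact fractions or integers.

final state: t=33, x=1840, v=0 → d = 1840
a_max = (40−0)/(5−0) = 8
max v = 80 over t∈[10,23] → v_max = 80
check: 80·(10+13) = 1840 ✓

d=1840 v_max=80 a_max=8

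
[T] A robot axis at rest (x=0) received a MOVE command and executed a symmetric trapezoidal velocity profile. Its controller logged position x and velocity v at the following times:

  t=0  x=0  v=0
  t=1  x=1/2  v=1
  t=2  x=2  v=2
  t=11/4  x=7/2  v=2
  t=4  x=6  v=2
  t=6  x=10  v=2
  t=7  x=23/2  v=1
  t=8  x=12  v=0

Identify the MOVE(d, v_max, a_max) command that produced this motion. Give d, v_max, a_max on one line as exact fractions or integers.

d=12 v_max=2 a_max=1

final state: t=8, x=12, v=0 → d = 12
a_max = (1−0)/(1−0) = 1
max v = 2 over t∈[2,6] → v_max = 2
check: 2·(2+4) = 12 ✓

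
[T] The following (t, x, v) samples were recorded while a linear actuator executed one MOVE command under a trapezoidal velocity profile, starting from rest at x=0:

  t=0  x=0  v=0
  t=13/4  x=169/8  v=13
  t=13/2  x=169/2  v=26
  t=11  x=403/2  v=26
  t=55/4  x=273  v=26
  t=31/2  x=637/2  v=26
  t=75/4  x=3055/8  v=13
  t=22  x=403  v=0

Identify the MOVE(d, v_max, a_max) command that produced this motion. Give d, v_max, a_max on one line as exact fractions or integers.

d=403 v_max=26 a_max=4

final state: t=22, x=403, v=0 → d = 403
a_max = (13−0)/(13/4−0) = 4
max v = 26 over t∈[13/2,31/2] → v_max = 26
check: 26·(13/2+9) = 403 ✓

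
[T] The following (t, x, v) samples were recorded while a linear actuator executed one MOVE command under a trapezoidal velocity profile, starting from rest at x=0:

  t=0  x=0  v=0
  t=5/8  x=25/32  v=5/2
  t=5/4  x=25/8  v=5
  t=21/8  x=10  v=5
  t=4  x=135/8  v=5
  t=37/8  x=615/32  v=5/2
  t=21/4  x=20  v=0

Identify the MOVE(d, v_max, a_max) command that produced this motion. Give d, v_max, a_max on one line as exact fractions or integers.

final state: t=21/4, x=20, v=0 → d = 20
a_max = (5/2−0)/(5/8−0) = 4
max v = 5 over t∈[5/4,4] → v_max = 5
check: 5·(5/4+11/4) = 20 ✓

d=20 v_max=5 a_max=4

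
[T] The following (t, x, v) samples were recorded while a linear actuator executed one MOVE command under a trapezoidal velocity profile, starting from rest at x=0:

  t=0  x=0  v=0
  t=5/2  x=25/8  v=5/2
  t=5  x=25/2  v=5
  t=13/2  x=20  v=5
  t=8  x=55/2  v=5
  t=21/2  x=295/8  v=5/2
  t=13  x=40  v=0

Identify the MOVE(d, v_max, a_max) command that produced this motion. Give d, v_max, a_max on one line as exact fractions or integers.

d=40 v_max=5 a_max=1

final state: t=13, x=40, v=0 → d = 40
a_max = (5/2−0)/(5/2−0) = 1
max v = 5 over t∈[5,8] → v_max = 5
check: 5·(5+3) = 40 ✓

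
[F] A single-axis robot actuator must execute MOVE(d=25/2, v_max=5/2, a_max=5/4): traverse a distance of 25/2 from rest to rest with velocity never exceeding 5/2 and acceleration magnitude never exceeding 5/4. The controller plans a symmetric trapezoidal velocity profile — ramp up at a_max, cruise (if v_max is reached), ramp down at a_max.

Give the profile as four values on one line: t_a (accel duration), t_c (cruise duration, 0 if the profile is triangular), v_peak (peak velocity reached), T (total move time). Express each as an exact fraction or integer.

t_a=2 t_c=3 v_peak=5/2 T=7

v_max²/a_max = (5/2)²/(5/4) = 5
25/2 ≥ 5 ⇒ cruise phase
t_a = (5/2)/(5/4) = 2; v_peak = 5/2
d_cruise = 25/2 − 5 = 15/2; t_c = (15/2)/(5/2) = 3
T = 2·2 + 3 = 7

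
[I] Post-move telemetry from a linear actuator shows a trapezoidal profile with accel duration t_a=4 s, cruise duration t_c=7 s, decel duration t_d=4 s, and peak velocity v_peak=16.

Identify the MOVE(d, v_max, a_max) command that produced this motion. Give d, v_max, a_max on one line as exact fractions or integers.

a_max = 16/4 = 4
d_a = ½·16·4 = 32; d_c = 16·7 = 112
d = 2·32 + 112 = 176
t_c = 7 > 0 so v_max = 16

d=176 v_max=16 a_max=4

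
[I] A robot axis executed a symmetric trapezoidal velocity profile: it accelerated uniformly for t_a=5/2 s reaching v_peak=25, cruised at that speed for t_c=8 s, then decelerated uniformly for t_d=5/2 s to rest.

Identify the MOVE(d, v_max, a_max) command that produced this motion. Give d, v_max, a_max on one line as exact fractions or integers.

a_max = 25/(5/2) = 10
d_a = ½·25·5/2 = 125/4; d_c = 25·8 = 200
d = 2·125/4 + 200 = 525/2
t_c = 8 > 0 ⇒ limit active, v_max = 25

d=525/2 v_max=25 a_max=10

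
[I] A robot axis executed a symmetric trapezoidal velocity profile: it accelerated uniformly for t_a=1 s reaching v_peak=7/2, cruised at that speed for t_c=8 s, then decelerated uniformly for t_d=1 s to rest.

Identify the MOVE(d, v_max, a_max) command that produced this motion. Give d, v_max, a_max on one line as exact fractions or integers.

d=63/2 v_max=7/2 a_max=7/2

a_max = (7/2)/1 = 7/2
d_a = ½·7/2·1 = 7/4; d_c = 7/2·8 = 28
d = 2·7/4 + 28 = 63/2
t_c = 8 > 0 so v_max = 7/2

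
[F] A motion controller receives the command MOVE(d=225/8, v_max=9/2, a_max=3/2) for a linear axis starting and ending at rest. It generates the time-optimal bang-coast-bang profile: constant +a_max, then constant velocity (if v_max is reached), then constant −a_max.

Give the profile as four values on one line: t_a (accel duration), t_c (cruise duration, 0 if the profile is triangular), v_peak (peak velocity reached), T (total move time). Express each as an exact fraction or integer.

(v_max)²/a_max = (9/2)²/(3/2) = 27/2
225/8 ≥ 27/2 → trapezoidal
t_a = (9/2)/(3/2) = 3; v_peak = 9/2
d_cruise = 225/8 − 27/2 = 117/8; t_c = (117/8)/(9/2) = 13/4
T = 2·3 + 13/4 = 37/4

t_a=3 t_c=13/4 v_peak=9/2 T=37/4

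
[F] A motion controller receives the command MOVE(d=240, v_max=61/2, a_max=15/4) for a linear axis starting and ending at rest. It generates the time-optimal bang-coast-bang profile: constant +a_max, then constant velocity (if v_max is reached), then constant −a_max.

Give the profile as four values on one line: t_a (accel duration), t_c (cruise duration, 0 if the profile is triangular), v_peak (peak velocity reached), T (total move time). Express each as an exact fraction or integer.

t_a=8 t_c=0 v_peak=30 T=16

vₘ²/aₘ = (61/2)²/(15/4) = 3721/15
240 < 3721/15 ⇒ no cruise
v_peak = √(240·15/4) = √900 = 30
t_a = 30/(15/4) = 8; t_c = 0
T = 2·8 = 16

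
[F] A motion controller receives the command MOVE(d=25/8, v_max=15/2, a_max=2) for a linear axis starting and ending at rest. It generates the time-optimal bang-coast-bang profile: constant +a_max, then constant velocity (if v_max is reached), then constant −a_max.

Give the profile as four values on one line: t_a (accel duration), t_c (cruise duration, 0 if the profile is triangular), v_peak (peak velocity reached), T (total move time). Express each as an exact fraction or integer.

(v_max)²/a_max = (15/2)²/2 = 225/8
25/8 < 225/8 so t_c = 0
v_peak = √(25/8·2) = √(25/4) = 5/2
t_a = (5/2)/2 = 5/4; t_c = 0
T = 2·5/4 = 5/2

t_a=5/4 t_c=0 v_peak=5/2 T=5/2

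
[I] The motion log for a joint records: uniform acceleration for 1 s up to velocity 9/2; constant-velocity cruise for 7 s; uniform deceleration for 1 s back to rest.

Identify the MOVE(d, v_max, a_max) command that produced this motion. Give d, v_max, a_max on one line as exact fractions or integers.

d=36 v_max=9/2 a_max=9/2

a_max = (9/2)/1 = 9/2
d_a = ½·9/2·1 = 9/4; d_c = 9/2·7 = 63/2
d = 2·9/4 + 63/2 = 36
t_c = 7 > 0 ⇒ limit active, v_max = 9/2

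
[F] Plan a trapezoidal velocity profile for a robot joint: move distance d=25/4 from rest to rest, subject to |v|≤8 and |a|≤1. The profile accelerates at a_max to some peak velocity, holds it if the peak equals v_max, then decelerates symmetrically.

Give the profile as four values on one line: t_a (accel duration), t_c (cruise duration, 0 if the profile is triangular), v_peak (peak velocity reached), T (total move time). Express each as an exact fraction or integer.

t_a=5/2 t_c=0 v_peak=5/2 T=5

vₘ²/aₘ = 8²/1 = 64
25/4 < 64 so t_c = 0
v_peak = √(25/4·1) = √(25/4) = 5/2
t_a = (5/2)/1 = 5/2; t_c = 0
T = 2·5/2 = 5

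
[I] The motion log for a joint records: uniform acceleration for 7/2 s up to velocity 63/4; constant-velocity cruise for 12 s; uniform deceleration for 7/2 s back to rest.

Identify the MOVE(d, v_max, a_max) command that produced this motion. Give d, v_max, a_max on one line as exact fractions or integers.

a_max = (63/4)/(7/2) = 9/2
d_a = ½·63/4·7/2 = 441/16; d_c = 63/4·12 = 189
d = 2·441/16 + 189 = 1953/8
t_c = 12 > 0 ⇒ limit active, v_max = 63/4

d=1953/8 v_max=63/4 a_max=9/2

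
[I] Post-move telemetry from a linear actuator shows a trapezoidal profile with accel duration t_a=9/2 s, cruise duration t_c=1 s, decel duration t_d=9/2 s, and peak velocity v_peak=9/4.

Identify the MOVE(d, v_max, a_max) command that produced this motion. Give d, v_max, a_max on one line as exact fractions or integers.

d=99/8 v_max=9/4 a_max=1/2

a_max = (9/4)/(9/2) = 1/2
d_a = ½·9/4·9/2 = 81/16; d_c = 9/4·1 = 9/4
d = 2·81/16 + 9/4 = 99/8
t_c = 1 > 0 ⇒ limit active, v_max = 9/4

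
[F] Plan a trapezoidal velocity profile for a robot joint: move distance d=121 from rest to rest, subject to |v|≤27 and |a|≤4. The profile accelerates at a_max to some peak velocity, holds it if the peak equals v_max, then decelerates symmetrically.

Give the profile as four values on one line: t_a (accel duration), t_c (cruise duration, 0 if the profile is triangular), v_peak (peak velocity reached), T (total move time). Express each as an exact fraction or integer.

t_a=11/2 t_c=0 v_peak=22 T=11

(v_max)²/a_max = 27²/4 = 729/4
121 < 729/4 ⇒ no cruise
v_peak = √(121·4) = √484 = 22
t_a = 22/4 = 11/2; t_c = 0
T = 2·11/2 = 11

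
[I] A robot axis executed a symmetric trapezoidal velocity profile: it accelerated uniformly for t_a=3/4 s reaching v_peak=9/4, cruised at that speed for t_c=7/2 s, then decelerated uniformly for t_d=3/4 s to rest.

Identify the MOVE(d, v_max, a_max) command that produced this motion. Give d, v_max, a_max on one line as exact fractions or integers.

d=153/16 v_max=9/4 a_max=3

a_max = (9/4)/(3/4) = 3
d_a = ½·9/4·3/4 = 27/32; d_c = 9/4·7/2 = 63/8
d = 2·27/32 + 63/8 = 153/16
t_c = 7/2 > 0 so v_max = 9/4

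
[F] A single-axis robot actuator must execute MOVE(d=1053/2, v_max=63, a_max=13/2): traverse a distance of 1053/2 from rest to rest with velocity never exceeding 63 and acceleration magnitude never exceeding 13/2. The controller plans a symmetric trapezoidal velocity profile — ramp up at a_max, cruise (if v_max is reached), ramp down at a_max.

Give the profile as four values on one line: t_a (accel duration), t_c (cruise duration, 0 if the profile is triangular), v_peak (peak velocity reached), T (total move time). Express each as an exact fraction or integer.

t_a=9 t_c=0 v_peak=117/2 T=18

(v_max)²/a_max = 63²/(13/2) = 7938/13
1053/2 < 7938/13 so t_c = 0
v_peak = √(1053/2·13/2) = √(13689/4) = 117/2
t_a = (117/2)/(13/2) = 9; t_c = 0
T = 2·9 = 18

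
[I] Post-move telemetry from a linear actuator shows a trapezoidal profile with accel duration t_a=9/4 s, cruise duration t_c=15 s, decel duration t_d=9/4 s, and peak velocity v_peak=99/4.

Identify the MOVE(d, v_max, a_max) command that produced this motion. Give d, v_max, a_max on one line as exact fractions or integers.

d=6831/16 v_max=99/4 a_max=11

a_max = (99/4)/(9/4) = 11
d_a = ½·99/4·9/4 = 891/32; d_c = 99/4·15 = 1485/4
d = 2·891/32 + 1485/4 = 6831/16
t_c = 15 > 0 → v_max = v_peak = 99/4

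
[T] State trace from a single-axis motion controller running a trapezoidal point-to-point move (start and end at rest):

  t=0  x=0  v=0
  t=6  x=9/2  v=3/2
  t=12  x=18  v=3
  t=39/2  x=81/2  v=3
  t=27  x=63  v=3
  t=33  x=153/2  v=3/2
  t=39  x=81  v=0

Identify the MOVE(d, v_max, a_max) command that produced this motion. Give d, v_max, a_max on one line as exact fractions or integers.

final state: t=39, x=81, v=0 → d = 81
a_max = (3/2−0)/(6−0) = 1/4
max v = 3 over t∈[12,27] → v_max = 3
check: 3·(12+15) = 81 ✓

d=81 v_max=3 a_max=1/4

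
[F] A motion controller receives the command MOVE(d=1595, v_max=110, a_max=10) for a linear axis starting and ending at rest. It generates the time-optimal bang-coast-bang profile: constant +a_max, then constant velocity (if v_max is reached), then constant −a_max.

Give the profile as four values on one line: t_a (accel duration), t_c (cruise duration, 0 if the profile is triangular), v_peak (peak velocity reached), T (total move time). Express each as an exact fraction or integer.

v_max²/a_max = 110²/10 = 1210
1595 ≥ 1210 so v_max reached
t_a = 110/10 = 11; v_peak = 110
d_cruise = 1595 − 1210 = 385; t_c = 385/110 = 7/2
T = 2·11 + 7/2 = 51/2

t_a=11 t_c=7/2 v_peak=110 T=51/2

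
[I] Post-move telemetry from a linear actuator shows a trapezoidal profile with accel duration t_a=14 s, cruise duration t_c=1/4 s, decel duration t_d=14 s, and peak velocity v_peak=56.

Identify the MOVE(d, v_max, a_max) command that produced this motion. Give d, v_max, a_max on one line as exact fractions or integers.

d=798 v_max=56 a_max=4

a_max = 56/14 = 4
d_a = ½·56·14 = 392; d_c = 56·1/4 = 14
d = 2·392 + 14 = 798
t_c = 1/4 > 0 so v_max = 56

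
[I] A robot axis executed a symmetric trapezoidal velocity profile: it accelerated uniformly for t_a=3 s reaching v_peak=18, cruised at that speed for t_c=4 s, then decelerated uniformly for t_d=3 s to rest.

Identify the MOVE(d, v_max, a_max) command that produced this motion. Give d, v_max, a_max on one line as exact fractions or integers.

d=126 v_max=18 a_max=6

a_max = 18/3 = 6
d_a = ½·18·3 = 27; d_c = 18·4 = 72
d = 2·27 + 72 = 126
t_c = 4 > 0 → v_max = v_peak = 18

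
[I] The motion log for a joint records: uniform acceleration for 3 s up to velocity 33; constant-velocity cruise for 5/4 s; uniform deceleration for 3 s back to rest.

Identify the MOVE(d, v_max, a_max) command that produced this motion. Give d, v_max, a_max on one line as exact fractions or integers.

d=561/4 v_max=33 a_max=11

a_max = 33/3 = 11
d_a = ½·33·3 = 99/2; d_c = 33·5/4 = 165/4
d = 2·99/2 + 165/4 = 561/4
t_c = 5/4 > 0 ⇒ limit active, v_max = 33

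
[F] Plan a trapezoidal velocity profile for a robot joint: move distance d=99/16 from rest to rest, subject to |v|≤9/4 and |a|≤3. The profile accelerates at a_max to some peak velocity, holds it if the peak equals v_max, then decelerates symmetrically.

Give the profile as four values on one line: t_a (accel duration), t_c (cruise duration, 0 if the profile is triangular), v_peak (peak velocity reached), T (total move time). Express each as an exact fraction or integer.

t_a=3/4 t_c=2 v_peak=9/4 T=7/2

vₘ²/aₘ = (9/4)²/3 = 27/16
99/16 ≥ 27/16 ⇒ cruise phase
t_a = (9/4)/3 = 3/4; v_peak = 9/4
d_cruise = 99/16 − 27/16 = 9/2; t_c = (9/2)/(9/4) = 2
T = 2·3/4 + 2 = 7/2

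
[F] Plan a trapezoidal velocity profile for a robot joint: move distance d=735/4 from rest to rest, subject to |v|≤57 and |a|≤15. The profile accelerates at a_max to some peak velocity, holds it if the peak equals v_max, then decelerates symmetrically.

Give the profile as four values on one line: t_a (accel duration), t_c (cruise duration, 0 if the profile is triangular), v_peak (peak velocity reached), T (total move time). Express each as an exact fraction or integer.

t_a=7/2 t_c=0 v_peak=105/2 T=7

vₘ²/aₘ = 57²/15 = 1083/5
735/4 < 1083/5 so t_c = 0
v_peak = √(735/4·15) = √(11025/4) = 105/2
t_a = (105/2)/15 = 7/2; t_c = 0
T = 2·7/2 = 7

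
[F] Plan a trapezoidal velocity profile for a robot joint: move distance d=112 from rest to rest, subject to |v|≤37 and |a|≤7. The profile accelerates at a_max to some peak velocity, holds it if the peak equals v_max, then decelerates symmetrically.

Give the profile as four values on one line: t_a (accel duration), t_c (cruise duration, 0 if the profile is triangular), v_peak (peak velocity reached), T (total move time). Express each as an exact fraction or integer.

v_max²/a_max = 37²/7 = 1369/7
112 < 1369/7 → triangular
v_peak = √(112·7) = √784 = 28
t_a = 28/7 = 4; t_c = 0
T = 2·4 = 8

t_a=4 t_c=0 v_peak=28 T=8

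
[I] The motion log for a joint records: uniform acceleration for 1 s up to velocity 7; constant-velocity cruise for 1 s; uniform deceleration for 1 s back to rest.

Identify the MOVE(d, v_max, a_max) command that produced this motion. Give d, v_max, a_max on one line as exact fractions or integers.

d=14 v_max=7 a_max=7

a_max = 7/1 = 7
d_a = ½·7·1 = 7/2; d_c = 7·1 = 7
d = 2·7/2 + 7 = 14
t_c = 1 > 0 → v_max = v_peak = 7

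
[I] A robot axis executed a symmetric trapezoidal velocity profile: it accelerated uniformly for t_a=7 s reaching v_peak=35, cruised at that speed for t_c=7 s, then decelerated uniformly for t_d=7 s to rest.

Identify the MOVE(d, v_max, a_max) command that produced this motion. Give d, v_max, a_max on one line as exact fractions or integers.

d=490 v_max=35 a_max=5

a_max = 35/7 = 5
d_a = ½·35·7 = 245/2; d_c = 35·7 = 245
d = 2·245/2 + 245 = 490
t_c = 7 > 0 so v_max = 35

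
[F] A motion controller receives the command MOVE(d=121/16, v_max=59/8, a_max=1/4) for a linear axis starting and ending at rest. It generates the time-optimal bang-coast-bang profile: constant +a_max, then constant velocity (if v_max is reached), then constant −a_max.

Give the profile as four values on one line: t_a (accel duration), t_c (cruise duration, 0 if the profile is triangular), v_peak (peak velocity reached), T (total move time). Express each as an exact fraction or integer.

t_a=11/2 t_c=0 v_peak=11/8 T=11

(v_max)²/a_max = (59/8)²/(1/4) = 3481/16
121/16 < 3481/16 ⇒ no cruise
v_peak = √(121/16·1/4) = √(121/64) = 11/8
t_a = (11/8)/(1/4) = 11/2; t_c = 0
T = 2·11/2 = 11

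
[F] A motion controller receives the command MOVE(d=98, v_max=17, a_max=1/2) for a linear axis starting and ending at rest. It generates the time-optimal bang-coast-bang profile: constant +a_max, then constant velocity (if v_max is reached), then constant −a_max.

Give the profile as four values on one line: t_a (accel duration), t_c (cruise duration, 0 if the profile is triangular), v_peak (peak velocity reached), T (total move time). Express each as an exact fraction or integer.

t_a=14 t_c=0 v_peak=7 T=28

vₘ²/aₘ = 17²/(1/2) = 578
98 < 578 → triangular
v_peak = √(98·1/2) = √49 = 7
t_a = 7/(1/2) = 14; t_c = 0
T = 2·14 = 28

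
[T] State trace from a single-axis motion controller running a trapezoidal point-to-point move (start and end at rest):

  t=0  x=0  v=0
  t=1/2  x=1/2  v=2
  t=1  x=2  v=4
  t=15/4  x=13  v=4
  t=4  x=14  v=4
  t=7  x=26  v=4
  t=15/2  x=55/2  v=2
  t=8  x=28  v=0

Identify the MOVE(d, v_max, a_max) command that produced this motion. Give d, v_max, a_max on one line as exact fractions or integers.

final state: t=8, x=28, v=0 → d = 28
a_max = (2−0)/(1/2−0) = 4
max v = 4 over t∈[1,7] → v_max = 4
check: 4·(1+6) = 28 ✓

d=28 v_max=4 a_max=4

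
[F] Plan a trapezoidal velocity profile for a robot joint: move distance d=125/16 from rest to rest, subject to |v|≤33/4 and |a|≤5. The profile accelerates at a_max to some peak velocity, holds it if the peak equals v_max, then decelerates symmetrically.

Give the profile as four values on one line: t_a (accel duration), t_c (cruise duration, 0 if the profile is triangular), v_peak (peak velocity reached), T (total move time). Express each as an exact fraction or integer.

t_a=5/4 t_c=0 v_peak=25/4 T=5/2

v_max²/a_max = (33/4)²/5 = 1089/80
125/16 < 1089/80 so t_c = 0
v_peak = √(125/16·5) = √(625/16) = 25/4
t_a = (25/4)/5 = 5/4; t_c = 0
T = 2·5/4 = 5/2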